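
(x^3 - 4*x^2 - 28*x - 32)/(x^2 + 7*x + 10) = (x^2 - 6*x - 16)/(x + 5)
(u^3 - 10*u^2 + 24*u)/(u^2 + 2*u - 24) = u*(u - 6)/(u + 6)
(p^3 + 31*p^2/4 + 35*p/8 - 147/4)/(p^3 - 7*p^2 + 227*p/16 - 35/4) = 2*(2*p^2 + 19*p + 42)/(4*p^2 - 21*p + 20)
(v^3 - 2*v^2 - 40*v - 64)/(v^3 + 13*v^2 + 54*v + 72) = (v^2 - 6*v - 16)/(v^2 + 9*v + 18)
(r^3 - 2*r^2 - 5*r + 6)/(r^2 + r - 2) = r - 3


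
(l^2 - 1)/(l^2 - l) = (l + 1)/l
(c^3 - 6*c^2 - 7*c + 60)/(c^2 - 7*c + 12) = (c^2 - 2*c - 15)/(c - 3)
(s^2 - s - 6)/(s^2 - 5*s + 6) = (s + 2)/(s - 2)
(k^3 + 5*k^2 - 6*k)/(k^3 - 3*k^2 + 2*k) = (k + 6)/(k - 2)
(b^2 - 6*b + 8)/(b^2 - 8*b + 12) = (b - 4)/(b - 6)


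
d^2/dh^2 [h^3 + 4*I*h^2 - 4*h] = 6*h + 8*I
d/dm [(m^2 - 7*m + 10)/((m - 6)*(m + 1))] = 2*(m^2 - 16*m + 46)/(m^4 - 10*m^3 + 13*m^2 + 60*m + 36)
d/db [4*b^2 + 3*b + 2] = 8*b + 3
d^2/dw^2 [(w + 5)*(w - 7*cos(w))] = (7*w + 35)*cos(w) + 14*sin(w) + 2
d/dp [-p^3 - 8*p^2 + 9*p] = -3*p^2 - 16*p + 9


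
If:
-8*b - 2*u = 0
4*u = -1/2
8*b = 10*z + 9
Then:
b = 1/32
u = -1/8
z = -7/8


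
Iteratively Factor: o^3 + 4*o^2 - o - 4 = (o + 4)*(o^2 - 1) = (o - 1)*(o + 4)*(o + 1)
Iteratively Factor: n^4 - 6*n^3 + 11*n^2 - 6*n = (n - 2)*(n^3 - 4*n^2 + 3*n) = (n - 2)*(n - 1)*(n^2 - 3*n) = n*(n - 2)*(n - 1)*(n - 3)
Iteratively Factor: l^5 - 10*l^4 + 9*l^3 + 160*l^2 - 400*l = (l - 5)*(l^4 - 5*l^3 - 16*l^2 + 80*l) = (l - 5)^2*(l^3 - 16*l) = l*(l - 5)^2*(l^2 - 16) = l*(l - 5)^2*(l - 4)*(l + 4)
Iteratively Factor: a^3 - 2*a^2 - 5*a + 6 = (a + 2)*(a^2 - 4*a + 3) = (a - 1)*(a + 2)*(a - 3)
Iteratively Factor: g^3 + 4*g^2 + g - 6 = (g + 2)*(g^2 + 2*g - 3) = (g - 1)*(g + 2)*(g + 3)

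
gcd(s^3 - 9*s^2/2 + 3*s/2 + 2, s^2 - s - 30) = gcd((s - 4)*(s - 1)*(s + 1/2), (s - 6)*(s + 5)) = 1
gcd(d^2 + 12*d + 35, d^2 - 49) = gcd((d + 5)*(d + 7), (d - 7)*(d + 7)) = d + 7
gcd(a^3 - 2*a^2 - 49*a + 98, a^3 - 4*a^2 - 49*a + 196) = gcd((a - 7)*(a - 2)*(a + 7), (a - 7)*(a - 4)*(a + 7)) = a^2 - 49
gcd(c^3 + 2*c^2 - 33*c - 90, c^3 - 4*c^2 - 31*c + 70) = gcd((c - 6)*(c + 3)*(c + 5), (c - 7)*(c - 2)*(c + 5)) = c + 5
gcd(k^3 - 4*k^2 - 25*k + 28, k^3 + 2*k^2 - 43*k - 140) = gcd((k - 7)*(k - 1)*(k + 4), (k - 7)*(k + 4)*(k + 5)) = k^2 - 3*k - 28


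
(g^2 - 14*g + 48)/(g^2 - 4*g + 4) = (g^2 - 14*g + 48)/(g^2 - 4*g + 4)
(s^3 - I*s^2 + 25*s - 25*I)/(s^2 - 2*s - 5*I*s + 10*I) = (s^2 + 4*I*s + 5)/(s - 2)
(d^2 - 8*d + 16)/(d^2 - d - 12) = (d - 4)/(d + 3)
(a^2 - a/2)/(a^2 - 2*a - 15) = a*(1 - 2*a)/(2*(-a^2 + 2*a + 15))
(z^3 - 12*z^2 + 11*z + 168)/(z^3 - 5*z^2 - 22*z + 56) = (z^2 - 5*z - 24)/(z^2 + 2*z - 8)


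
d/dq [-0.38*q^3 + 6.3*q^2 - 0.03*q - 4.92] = -1.14*q^2 + 12.6*q - 0.03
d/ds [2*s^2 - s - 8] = 4*s - 1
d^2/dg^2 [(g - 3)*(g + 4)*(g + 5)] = 6*g + 12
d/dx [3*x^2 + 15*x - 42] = 6*x + 15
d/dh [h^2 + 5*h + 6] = 2*h + 5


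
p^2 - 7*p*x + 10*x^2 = (p - 5*x)*(p - 2*x)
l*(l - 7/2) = l^2 - 7*l/2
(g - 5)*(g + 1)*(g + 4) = g^3 - 21*g - 20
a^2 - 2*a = a*(a - 2)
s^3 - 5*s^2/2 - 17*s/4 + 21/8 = (s - 7/2)*(s - 1/2)*(s + 3/2)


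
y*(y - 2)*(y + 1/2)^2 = y^4 - y^3 - 7*y^2/4 - y/2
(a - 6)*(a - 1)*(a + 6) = a^3 - a^2 - 36*a + 36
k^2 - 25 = (k - 5)*(k + 5)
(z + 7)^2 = z^2 + 14*z + 49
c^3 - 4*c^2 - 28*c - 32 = (c - 8)*(c + 2)^2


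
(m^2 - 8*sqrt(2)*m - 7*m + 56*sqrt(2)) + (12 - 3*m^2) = -2*m^2 - 8*sqrt(2)*m - 7*m + 12 + 56*sqrt(2)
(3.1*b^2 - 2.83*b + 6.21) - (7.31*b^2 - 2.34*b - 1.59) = -4.21*b^2 - 0.49*b + 7.8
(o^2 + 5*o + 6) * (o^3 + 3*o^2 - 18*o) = o^5 + 8*o^4 + 3*o^3 - 72*o^2 - 108*o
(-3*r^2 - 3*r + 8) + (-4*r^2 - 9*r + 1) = -7*r^2 - 12*r + 9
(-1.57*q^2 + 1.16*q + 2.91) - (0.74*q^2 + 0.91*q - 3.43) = -2.31*q^2 + 0.25*q + 6.34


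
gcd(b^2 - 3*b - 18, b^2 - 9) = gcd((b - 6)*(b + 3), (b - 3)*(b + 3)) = b + 3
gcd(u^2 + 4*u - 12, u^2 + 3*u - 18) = u + 6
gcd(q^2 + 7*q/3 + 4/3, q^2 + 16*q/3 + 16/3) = q + 4/3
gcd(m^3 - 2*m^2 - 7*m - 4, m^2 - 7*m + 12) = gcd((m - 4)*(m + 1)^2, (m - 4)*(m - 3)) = m - 4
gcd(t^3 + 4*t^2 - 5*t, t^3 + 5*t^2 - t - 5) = t^2 + 4*t - 5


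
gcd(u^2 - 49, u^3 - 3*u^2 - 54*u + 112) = u + 7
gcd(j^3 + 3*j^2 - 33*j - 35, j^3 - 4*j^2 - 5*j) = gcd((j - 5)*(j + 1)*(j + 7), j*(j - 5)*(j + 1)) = j^2 - 4*j - 5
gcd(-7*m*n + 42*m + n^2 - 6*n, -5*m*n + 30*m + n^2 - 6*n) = n - 6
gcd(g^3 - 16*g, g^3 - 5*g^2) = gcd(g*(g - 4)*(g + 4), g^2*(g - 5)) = g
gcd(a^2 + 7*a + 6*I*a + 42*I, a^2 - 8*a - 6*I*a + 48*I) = 1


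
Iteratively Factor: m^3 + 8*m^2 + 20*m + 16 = (m + 2)*(m^2 + 6*m + 8) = (m + 2)*(m + 4)*(m + 2)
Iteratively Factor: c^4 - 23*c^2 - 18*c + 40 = (c - 1)*(c^3 + c^2 - 22*c - 40) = (c - 5)*(c - 1)*(c^2 + 6*c + 8) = (c - 5)*(c - 1)*(c + 2)*(c + 4)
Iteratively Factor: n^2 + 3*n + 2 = (n + 1)*(n + 2)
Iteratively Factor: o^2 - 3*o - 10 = (o - 5)*(o + 2)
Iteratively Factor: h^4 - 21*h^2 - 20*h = (h)*(h^3 - 21*h - 20) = h*(h + 4)*(h^2 - 4*h - 5) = h*(h + 1)*(h + 4)*(h - 5)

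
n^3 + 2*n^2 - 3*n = n*(n - 1)*(n + 3)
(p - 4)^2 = p^2 - 8*p + 16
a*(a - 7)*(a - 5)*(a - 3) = a^4 - 15*a^3 + 71*a^2 - 105*a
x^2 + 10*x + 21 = (x + 3)*(x + 7)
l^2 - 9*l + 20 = (l - 5)*(l - 4)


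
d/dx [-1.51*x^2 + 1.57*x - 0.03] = 1.57 - 3.02*x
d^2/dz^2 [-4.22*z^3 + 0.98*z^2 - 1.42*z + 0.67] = 1.96 - 25.32*z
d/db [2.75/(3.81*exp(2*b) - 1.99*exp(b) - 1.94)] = (5.4725 - 20.955*exp(b))*exp(b)/(-3.81*exp(2*b) + 1.99*exp(b) + 1.94)^2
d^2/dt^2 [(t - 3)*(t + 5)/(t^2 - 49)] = 4*(t^3 + 51*t^2 + 147*t + 833)/(t^6 - 147*t^4 + 7203*t^2 - 117649)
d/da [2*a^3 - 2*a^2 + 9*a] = 6*a^2 - 4*a + 9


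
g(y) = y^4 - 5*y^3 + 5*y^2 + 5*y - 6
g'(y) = 4*y^3 - 15*y^2 + 10*y + 5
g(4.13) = 38.65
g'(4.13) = 72.23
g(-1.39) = 13.87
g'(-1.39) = -48.62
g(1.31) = 0.84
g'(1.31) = 1.35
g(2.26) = -0.79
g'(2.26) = -2.84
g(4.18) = 42.37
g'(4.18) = 76.85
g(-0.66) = -5.49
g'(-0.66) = -9.28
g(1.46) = 0.94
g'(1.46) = 0.07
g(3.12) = 1.17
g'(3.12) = 11.67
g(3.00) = 0.00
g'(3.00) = 8.00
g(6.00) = 420.00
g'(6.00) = 389.00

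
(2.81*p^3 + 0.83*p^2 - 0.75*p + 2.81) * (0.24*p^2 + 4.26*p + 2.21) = 0.6744*p^5 + 12.1698*p^4 + 9.5659*p^3 - 0.6863*p^2 + 10.3131*p + 6.2101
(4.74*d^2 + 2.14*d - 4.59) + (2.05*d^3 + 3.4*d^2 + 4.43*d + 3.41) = 2.05*d^3 + 8.14*d^2 + 6.57*d - 1.18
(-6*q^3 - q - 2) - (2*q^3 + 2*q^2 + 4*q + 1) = -8*q^3 - 2*q^2 - 5*q - 3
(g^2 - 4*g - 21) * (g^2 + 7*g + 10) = g^4 + 3*g^3 - 39*g^2 - 187*g - 210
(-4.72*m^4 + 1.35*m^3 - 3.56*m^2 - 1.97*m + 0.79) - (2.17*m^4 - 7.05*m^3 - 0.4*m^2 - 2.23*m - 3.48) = -6.89*m^4 + 8.4*m^3 - 3.16*m^2 + 0.26*m + 4.27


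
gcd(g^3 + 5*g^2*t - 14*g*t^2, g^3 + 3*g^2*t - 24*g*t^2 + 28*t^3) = -g^2 - 5*g*t + 14*t^2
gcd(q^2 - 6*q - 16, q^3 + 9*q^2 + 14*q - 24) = 1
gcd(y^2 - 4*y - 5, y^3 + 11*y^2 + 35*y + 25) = y + 1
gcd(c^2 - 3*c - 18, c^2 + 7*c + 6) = 1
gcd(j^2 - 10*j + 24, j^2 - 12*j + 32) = j - 4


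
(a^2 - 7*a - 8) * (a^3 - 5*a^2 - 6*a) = a^5 - 12*a^4 + 21*a^3 + 82*a^2 + 48*a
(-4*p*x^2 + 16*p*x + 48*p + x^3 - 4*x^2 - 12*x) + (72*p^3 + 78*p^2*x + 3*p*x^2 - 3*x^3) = 72*p^3 + 78*p^2*x - p*x^2 + 16*p*x + 48*p - 2*x^3 - 4*x^2 - 12*x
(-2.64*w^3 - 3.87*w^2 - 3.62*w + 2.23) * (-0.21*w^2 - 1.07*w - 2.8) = 0.5544*w^5 + 3.6375*w^4 + 12.2931*w^3 + 14.2411*w^2 + 7.7499*w - 6.244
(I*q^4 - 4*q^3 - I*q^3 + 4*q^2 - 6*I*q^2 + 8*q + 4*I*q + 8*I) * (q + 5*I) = I*q^5 - 9*q^4 - I*q^4 + 9*q^3 - 26*I*q^3 + 38*q^2 + 24*I*q^2 - 20*q + 48*I*q - 40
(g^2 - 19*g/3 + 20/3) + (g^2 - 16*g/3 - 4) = 2*g^2 - 35*g/3 + 8/3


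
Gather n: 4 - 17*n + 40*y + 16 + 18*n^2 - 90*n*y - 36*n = 18*n^2 + n*(-90*y - 53) + 40*y + 20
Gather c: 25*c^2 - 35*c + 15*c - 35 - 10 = 25*c^2 - 20*c - 45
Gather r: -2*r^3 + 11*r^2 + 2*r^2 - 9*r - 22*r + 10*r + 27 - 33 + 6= -2*r^3 + 13*r^2 - 21*r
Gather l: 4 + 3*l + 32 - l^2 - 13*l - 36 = -l^2 - 10*l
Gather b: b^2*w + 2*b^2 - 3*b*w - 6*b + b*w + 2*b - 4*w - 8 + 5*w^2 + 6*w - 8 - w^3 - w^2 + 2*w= b^2*(w + 2) + b*(-2*w - 4) - w^3 + 4*w^2 + 4*w - 16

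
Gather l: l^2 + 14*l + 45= l^2 + 14*l + 45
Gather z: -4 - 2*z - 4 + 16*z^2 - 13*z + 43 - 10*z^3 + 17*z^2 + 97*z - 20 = -10*z^3 + 33*z^2 + 82*z + 15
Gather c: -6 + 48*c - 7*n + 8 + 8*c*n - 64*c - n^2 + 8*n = c*(8*n - 16) - n^2 + n + 2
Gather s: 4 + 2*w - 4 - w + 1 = w + 1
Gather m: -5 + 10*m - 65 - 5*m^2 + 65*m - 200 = -5*m^2 + 75*m - 270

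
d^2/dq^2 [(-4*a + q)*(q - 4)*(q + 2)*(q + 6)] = -24*a*q - 32*a + 12*q^2 + 24*q - 40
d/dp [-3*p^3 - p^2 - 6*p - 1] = -9*p^2 - 2*p - 6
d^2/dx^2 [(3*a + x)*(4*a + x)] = 2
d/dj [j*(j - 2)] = 2*j - 2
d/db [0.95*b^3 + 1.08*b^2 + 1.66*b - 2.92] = 2.85*b^2 + 2.16*b + 1.66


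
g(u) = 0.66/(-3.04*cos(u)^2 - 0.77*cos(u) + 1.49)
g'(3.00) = 0.92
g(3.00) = -0.91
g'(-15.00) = -16.08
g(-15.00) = 2.06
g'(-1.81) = -0.19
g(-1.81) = 0.44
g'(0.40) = -0.51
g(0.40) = -0.37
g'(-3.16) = 0.11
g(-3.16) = -0.85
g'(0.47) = -0.71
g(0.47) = -0.41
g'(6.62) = -0.38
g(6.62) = -0.34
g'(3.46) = -3.81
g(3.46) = -1.27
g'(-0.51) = 0.87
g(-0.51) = -0.44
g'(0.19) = -0.17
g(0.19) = -0.30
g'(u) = 0.66*(-6.08*sin(u)*cos(u) - 0.77*sin(u))/(-3.04*cos(u)^2 - 0.77*cos(u) + 1.49)^2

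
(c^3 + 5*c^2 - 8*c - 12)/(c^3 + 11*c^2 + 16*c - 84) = (c + 1)/(c + 7)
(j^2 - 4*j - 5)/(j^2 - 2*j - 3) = (j - 5)/(j - 3)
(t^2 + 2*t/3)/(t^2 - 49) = t*(3*t + 2)/(3*(t^2 - 49))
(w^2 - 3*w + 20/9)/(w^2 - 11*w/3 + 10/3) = (w - 4/3)/(w - 2)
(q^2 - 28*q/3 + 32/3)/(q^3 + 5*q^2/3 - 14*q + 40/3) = (q - 8)/(q^2 + 3*q - 10)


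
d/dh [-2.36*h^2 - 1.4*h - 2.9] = -4.72*h - 1.4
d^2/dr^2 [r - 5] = 0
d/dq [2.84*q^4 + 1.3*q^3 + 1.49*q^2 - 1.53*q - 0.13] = 11.36*q^3 + 3.9*q^2 + 2.98*q - 1.53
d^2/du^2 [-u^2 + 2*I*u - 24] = -2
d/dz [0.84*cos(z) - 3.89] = -0.84*sin(z)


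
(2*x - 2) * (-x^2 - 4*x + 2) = -2*x^3 - 6*x^2 + 12*x - 4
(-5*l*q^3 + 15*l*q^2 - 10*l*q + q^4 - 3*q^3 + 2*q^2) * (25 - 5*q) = 25*l*q^4 - 200*l*q^3 + 425*l*q^2 - 250*l*q - 5*q^5 + 40*q^4 - 85*q^3 + 50*q^2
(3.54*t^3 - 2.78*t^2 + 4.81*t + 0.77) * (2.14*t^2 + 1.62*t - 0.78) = 7.5756*t^5 - 0.214399999999999*t^4 + 3.0286*t^3 + 11.6084*t^2 - 2.5044*t - 0.6006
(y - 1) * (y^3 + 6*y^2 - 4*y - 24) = y^4 + 5*y^3 - 10*y^2 - 20*y + 24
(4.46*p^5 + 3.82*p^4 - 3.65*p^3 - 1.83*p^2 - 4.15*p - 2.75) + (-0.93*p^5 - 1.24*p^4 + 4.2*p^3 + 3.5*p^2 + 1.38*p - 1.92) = 3.53*p^5 + 2.58*p^4 + 0.55*p^3 + 1.67*p^2 - 2.77*p - 4.67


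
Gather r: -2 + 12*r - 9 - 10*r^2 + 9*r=-10*r^2 + 21*r - 11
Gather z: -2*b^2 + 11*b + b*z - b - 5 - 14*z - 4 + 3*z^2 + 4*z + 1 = -2*b^2 + 10*b + 3*z^2 + z*(b - 10) - 8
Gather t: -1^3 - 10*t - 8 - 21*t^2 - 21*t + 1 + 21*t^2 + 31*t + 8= 0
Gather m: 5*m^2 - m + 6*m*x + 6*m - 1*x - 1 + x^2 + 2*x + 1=5*m^2 + m*(6*x + 5) + x^2 + x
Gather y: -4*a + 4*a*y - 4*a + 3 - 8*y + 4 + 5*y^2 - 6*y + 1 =-8*a + 5*y^2 + y*(4*a - 14) + 8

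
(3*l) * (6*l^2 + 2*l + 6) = 18*l^3 + 6*l^2 + 18*l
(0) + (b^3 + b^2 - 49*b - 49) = b^3 + b^2 - 49*b - 49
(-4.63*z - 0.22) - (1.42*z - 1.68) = 1.46 - 6.05*z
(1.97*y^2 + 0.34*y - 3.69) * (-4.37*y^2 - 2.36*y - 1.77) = -8.6089*y^4 - 6.135*y^3 + 11.836*y^2 + 8.1066*y + 6.5313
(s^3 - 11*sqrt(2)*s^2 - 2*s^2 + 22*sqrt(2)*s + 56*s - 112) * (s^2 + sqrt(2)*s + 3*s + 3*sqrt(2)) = s^5 - 10*sqrt(2)*s^4 + s^4 - 10*sqrt(2)*s^3 + 28*s^3 + 34*s^2 + 116*sqrt(2)*s^2 - 204*s + 56*sqrt(2)*s - 336*sqrt(2)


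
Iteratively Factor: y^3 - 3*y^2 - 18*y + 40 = (y - 5)*(y^2 + 2*y - 8) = (y - 5)*(y - 2)*(y + 4)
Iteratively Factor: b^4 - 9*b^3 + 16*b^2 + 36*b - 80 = (b + 2)*(b^3 - 11*b^2 + 38*b - 40) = (b - 5)*(b + 2)*(b^2 - 6*b + 8) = (b - 5)*(b - 2)*(b + 2)*(b - 4)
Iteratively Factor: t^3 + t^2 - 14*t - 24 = (t - 4)*(t^2 + 5*t + 6) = (t - 4)*(t + 3)*(t + 2)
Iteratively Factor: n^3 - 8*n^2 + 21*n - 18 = (n - 3)*(n^2 - 5*n + 6) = (n - 3)*(n - 2)*(n - 3)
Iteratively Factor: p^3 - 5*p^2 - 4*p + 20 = (p - 5)*(p^2 - 4) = (p - 5)*(p + 2)*(p - 2)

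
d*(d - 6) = d^2 - 6*d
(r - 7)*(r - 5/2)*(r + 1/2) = r^3 - 9*r^2 + 51*r/4 + 35/4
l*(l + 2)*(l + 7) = l^3 + 9*l^2 + 14*l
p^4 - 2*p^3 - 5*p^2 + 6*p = p*(p - 3)*(p - 1)*(p + 2)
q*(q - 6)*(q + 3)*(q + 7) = q^4 + 4*q^3 - 39*q^2 - 126*q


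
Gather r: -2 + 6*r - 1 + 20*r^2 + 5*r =20*r^2 + 11*r - 3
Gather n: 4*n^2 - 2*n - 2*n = 4*n^2 - 4*n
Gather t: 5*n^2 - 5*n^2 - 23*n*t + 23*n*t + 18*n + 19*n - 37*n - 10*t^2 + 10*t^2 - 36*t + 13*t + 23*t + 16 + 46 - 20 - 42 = 0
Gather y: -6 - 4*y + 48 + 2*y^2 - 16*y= 2*y^2 - 20*y + 42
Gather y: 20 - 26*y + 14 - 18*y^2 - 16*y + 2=-18*y^2 - 42*y + 36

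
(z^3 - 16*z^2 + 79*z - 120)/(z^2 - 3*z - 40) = (z^2 - 8*z + 15)/(z + 5)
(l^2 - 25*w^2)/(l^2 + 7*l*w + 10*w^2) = (l - 5*w)/(l + 2*w)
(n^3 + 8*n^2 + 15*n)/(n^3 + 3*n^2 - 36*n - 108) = n*(n + 5)/(n^2 - 36)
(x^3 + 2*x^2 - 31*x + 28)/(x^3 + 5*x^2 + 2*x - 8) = (x^2 + 3*x - 28)/(x^2 + 6*x + 8)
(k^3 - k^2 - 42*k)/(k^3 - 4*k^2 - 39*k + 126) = k/(k - 3)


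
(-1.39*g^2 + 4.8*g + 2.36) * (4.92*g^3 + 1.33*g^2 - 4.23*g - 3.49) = -6.8388*g^5 + 21.7673*g^4 + 23.8749*g^3 - 12.3141*g^2 - 26.7348*g - 8.2364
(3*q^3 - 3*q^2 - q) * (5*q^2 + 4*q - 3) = 15*q^5 - 3*q^4 - 26*q^3 + 5*q^2 + 3*q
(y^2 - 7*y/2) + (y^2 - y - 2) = 2*y^2 - 9*y/2 - 2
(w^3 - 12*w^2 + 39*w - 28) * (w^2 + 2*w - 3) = w^5 - 10*w^4 + 12*w^3 + 86*w^2 - 173*w + 84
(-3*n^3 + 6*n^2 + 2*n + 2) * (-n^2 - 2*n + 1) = 3*n^5 - 17*n^3 - 2*n + 2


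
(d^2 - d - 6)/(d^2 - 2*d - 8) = (d - 3)/(d - 4)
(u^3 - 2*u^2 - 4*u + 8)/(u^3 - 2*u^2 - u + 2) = (u^2 - 4)/(u^2 - 1)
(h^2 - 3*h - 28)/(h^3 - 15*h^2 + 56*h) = (h + 4)/(h*(h - 8))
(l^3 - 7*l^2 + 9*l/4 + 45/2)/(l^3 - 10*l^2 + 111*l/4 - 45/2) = (2*l + 3)/(2*l - 3)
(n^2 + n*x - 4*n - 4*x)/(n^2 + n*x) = (n - 4)/n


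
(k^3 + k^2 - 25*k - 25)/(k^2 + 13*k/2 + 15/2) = 2*(k^2 - 4*k - 5)/(2*k + 3)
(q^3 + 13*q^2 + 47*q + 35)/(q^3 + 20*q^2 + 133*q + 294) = (q^2 + 6*q + 5)/(q^2 + 13*q + 42)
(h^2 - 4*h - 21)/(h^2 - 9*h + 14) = (h + 3)/(h - 2)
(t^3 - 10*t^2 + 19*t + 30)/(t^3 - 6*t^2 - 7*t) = (t^2 - 11*t + 30)/(t*(t - 7))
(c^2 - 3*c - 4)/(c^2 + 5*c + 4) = (c - 4)/(c + 4)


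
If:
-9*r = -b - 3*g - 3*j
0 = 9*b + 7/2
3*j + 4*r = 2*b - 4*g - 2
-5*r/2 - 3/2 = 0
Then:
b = -7/18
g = 139/30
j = -851/135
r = -3/5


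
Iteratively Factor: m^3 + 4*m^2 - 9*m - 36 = (m + 4)*(m^2 - 9) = (m + 3)*(m + 4)*(m - 3)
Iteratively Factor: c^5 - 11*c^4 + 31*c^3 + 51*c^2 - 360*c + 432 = (c - 3)*(c^4 - 8*c^3 + 7*c^2 + 72*c - 144) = (c - 4)*(c - 3)*(c^3 - 4*c^2 - 9*c + 36) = (c - 4)*(c - 3)^2*(c^2 - c - 12) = (c - 4)^2*(c - 3)^2*(c + 3)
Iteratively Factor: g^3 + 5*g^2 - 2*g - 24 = (g + 4)*(g^2 + g - 6) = (g - 2)*(g + 4)*(g + 3)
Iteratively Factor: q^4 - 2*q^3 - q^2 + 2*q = (q - 2)*(q^3 - q) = (q - 2)*(q + 1)*(q^2 - q) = q*(q - 2)*(q + 1)*(q - 1)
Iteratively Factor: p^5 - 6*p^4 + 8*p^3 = (p)*(p^4 - 6*p^3 + 8*p^2) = p*(p - 2)*(p^3 - 4*p^2) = p^2*(p - 2)*(p^2 - 4*p) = p^2*(p - 4)*(p - 2)*(p)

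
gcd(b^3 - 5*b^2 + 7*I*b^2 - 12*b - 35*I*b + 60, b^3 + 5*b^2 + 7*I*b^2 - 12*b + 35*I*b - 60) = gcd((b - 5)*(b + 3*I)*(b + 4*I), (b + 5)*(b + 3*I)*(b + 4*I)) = b^2 + 7*I*b - 12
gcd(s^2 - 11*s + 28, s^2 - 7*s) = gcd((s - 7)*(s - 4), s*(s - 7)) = s - 7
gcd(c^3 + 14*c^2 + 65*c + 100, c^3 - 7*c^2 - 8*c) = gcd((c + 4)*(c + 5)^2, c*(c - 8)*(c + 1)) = 1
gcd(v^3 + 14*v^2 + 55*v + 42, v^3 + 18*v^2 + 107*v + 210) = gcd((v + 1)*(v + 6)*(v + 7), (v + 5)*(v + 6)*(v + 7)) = v^2 + 13*v + 42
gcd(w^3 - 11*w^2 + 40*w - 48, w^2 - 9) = w - 3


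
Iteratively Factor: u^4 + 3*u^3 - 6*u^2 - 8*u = (u)*(u^3 + 3*u^2 - 6*u - 8) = u*(u - 2)*(u^2 + 5*u + 4) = u*(u - 2)*(u + 1)*(u + 4)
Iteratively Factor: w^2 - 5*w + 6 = (w - 3)*(w - 2)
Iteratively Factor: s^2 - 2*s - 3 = (s + 1)*(s - 3)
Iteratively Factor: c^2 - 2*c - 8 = (c - 4)*(c + 2)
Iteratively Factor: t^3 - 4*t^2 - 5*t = (t - 5)*(t^2 + t) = (t - 5)*(t + 1)*(t)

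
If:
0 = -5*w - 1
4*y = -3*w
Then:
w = -1/5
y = 3/20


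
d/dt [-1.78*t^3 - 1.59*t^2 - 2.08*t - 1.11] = -5.34*t^2 - 3.18*t - 2.08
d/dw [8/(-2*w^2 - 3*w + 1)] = 8*(4*w + 3)/(2*w^2 + 3*w - 1)^2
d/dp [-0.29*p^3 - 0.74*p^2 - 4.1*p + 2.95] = -0.87*p^2 - 1.48*p - 4.1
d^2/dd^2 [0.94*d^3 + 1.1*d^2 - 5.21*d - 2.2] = 5.64*d + 2.2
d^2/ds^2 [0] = 0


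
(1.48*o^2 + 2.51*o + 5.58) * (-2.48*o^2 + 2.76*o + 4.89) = -3.6704*o^4 - 2.14*o^3 + 0.326399999999999*o^2 + 27.6747*o + 27.2862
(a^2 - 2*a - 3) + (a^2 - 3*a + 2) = 2*a^2 - 5*a - 1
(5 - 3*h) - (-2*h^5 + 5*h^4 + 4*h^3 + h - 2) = 2*h^5 - 5*h^4 - 4*h^3 - 4*h + 7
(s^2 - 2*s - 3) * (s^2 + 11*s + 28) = s^4 + 9*s^3 + 3*s^2 - 89*s - 84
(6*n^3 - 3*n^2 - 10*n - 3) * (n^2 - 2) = 6*n^5 - 3*n^4 - 22*n^3 + 3*n^2 + 20*n + 6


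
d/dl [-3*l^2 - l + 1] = -6*l - 1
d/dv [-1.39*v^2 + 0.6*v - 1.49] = 0.6 - 2.78*v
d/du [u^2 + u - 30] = 2*u + 1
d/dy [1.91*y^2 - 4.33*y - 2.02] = 3.82*y - 4.33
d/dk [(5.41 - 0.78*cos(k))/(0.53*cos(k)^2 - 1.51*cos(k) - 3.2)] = (-0.4134*cos(k)^2 + 5.7346*cos(k) - 10.6651)*sin(k)/(0.2809*cos(k)^4 - 1.6006*cos(k)^3 - 1.1119*cos(k)^2 + 9.664*cos(k) + 10.24)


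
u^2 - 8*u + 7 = (u - 7)*(u - 1)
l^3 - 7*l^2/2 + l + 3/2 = (l - 3)*(l - 1)*(l + 1/2)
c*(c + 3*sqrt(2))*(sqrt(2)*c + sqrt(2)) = sqrt(2)*c^3 + sqrt(2)*c^2 + 6*c^2 + 6*c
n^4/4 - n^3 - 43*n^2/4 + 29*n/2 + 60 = (n/4 + 1/2)*(n - 8)*(n - 3)*(n + 5)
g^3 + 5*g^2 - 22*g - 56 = (g - 4)*(g + 2)*(g + 7)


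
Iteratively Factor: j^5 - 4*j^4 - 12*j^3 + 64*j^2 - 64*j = (j + 4)*(j^4 - 8*j^3 + 20*j^2 - 16*j) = (j - 2)*(j + 4)*(j^3 - 6*j^2 + 8*j) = (j - 2)^2*(j + 4)*(j^2 - 4*j) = (j - 4)*(j - 2)^2*(j + 4)*(j)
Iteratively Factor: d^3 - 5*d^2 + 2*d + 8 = (d - 2)*(d^2 - 3*d - 4) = (d - 4)*(d - 2)*(d + 1)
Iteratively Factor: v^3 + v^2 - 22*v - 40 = (v + 4)*(v^2 - 3*v - 10) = (v + 2)*(v + 4)*(v - 5)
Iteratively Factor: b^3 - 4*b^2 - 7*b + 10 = (b - 1)*(b^2 - 3*b - 10) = (b - 1)*(b + 2)*(b - 5)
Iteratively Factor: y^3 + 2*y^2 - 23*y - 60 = (y + 4)*(y^2 - 2*y - 15) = (y - 5)*(y + 4)*(y + 3)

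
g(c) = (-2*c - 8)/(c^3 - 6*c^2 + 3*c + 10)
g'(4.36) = 2.21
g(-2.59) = 0.05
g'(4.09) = 0.92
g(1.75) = -5.15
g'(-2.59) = 0.09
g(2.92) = 1.85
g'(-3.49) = 0.02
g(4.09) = 1.67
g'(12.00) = 0.01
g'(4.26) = 1.58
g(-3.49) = 0.01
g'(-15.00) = 0.00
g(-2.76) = 0.04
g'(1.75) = -21.19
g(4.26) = 1.88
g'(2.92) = -1.32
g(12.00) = -0.04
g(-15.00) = 0.00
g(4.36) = 2.07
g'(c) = (-2*c - 8)*(-3*c^2 + 12*c - 3)/(c^3 - 6*c^2 + 3*c + 10)^2 - 2/(c^3 - 6*c^2 + 3*c + 10) = 2*(-c^3 + 6*c^2 - 3*c + 3*(c + 4)*(c^2 - 4*c + 1) - 10)/(c^3 - 6*c^2 + 3*c + 10)^2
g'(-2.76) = 0.07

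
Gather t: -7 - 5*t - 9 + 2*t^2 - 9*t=2*t^2 - 14*t - 16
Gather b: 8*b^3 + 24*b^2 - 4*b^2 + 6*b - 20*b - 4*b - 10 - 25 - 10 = 8*b^3 + 20*b^2 - 18*b - 45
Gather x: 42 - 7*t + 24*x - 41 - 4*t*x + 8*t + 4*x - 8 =t + x*(28 - 4*t) - 7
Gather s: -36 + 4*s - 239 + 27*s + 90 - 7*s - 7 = 24*s - 192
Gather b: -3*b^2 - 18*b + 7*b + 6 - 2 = -3*b^2 - 11*b + 4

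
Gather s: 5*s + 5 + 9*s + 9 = 14*s + 14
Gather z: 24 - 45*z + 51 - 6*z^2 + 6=-6*z^2 - 45*z + 81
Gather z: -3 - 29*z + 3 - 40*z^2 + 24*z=-40*z^2 - 5*z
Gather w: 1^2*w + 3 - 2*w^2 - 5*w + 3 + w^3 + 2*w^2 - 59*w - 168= w^3 - 63*w - 162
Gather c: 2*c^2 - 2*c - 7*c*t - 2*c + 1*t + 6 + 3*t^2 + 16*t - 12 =2*c^2 + c*(-7*t - 4) + 3*t^2 + 17*t - 6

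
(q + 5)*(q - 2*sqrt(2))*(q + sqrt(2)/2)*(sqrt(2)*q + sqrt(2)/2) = sqrt(2)*q^4 - 3*q^3 + 11*sqrt(2)*q^3/2 - 33*q^2/2 + sqrt(2)*q^2/2 - 11*sqrt(2)*q - 15*q/2 - 5*sqrt(2)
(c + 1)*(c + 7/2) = c^2 + 9*c/2 + 7/2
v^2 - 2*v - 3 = (v - 3)*(v + 1)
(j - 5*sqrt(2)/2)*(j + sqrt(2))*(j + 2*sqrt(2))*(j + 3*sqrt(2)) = j^4 + 7*sqrt(2)*j^3/2 - 8*j^2 - 43*sqrt(2)*j - 60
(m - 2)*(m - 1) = m^2 - 3*m + 2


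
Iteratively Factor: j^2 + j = (j + 1)*(j)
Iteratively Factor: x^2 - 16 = (x - 4)*(x + 4)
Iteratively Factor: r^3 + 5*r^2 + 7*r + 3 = (r + 3)*(r^2 + 2*r + 1) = (r + 1)*(r + 3)*(r + 1)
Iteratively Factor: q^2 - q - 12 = (q + 3)*(q - 4)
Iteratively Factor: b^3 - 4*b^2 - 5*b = (b)*(b^2 - 4*b - 5) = b*(b + 1)*(b - 5)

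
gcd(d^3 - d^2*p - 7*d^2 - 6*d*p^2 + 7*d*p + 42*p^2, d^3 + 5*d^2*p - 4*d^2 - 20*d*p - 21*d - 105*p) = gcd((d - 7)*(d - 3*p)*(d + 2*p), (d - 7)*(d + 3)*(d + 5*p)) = d - 7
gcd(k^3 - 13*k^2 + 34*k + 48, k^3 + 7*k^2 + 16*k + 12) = 1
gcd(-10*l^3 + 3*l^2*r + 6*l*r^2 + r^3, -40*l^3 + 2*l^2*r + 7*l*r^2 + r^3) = 5*l + r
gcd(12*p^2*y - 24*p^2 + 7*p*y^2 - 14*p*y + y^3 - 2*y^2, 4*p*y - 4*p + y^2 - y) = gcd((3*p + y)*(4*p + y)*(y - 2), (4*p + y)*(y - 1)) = 4*p + y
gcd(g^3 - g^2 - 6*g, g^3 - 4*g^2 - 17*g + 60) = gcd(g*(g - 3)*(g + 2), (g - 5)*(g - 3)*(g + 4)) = g - 3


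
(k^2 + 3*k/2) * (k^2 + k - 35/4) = k^4 + 5*k^3/2 - 29*k^2/4 - 105*k/8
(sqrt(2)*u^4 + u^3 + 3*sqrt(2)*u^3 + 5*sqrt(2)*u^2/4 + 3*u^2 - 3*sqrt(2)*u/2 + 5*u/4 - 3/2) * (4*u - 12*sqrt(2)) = 4*sqrt(2)*u^5 - 20*u^4 + 12*sqrt(2)*u^4 - 60*u^3 - 7*sqrt(2)*u^3 - 42*sqrt(2)*u^2 - 25*u^2 - 15*sqrt(2)*u + 30*u + 18*sqrt(2)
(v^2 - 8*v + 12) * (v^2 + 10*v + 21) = v^4 + 2*v^3 - 47*v^2 - 48*v + 252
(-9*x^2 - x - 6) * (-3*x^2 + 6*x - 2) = 27*x^4 - 51*x^3 + 30*x^2 - 34*x + 12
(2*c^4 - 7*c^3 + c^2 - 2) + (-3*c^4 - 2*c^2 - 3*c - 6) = -c^4 - 7*c^3 - c^2 - 3*c - 8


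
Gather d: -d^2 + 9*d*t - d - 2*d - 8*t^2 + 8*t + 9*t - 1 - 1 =-d^2 + d*(9*t - 3) - 8*t^2 + 17*t - 2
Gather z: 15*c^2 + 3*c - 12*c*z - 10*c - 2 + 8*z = 15*c^2 - 7*c + z*(8 - 12*c) - 2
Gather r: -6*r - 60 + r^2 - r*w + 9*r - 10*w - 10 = r^2 + r*(3 - w) - 10*w - 70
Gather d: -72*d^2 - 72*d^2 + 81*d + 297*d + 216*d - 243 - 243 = -144*d^2 + 594*d - 486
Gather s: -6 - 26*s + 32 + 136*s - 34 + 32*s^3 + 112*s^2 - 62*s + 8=32*s^3 + 112*s^2 + 48*s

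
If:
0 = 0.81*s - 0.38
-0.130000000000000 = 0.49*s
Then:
No Solution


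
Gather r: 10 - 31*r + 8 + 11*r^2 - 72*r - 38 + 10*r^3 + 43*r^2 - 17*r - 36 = 10*r^3 + 54*r^2 - 120*r - 56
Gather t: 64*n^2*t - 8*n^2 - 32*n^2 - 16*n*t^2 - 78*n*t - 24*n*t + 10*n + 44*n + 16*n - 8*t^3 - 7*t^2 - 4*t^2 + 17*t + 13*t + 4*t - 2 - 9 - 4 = -40*n^2 + 70*n - 8*t^3 + t^2*(-16*n - 11) + t*(64*n^2 - 102*n + 34) - 15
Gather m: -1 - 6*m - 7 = -6*m - 8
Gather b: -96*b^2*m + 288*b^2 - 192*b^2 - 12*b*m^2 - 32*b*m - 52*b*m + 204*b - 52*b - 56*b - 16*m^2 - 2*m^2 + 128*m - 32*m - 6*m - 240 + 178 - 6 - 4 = b^2*(96 - 96*m) + b*(-12*m^2 - 84*m + 96) - 18*m^2 + 90*m - 72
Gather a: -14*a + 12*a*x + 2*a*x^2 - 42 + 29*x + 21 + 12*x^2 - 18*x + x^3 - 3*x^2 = a*(2*x^2 + 12*x - 14) + x^3 + 9*x^2 + 11*x - 21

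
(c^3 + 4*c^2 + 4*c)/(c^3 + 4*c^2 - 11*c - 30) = c*(c + 2)/(c^2 + 2*c - 15)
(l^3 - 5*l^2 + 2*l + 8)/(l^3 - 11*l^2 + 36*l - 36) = (l^2 - 3*l - 4)/(l^2 - 9*l + 18)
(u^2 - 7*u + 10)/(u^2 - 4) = (u - 5)/(u + 2)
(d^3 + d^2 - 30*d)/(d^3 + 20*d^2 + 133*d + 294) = d*(d - 5)/(d^2 + 14*d + 49)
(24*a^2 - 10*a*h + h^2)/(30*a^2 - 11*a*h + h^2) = (4*a - h)/(5*a - h)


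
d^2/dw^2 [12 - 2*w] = 0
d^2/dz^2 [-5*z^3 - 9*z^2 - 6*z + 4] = -30*z - 18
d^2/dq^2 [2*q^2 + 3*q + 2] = 4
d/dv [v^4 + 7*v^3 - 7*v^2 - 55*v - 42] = 4*v^3 + 21*v^2 - 14*v - 55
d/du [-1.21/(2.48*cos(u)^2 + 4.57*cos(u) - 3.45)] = -(6.0016*cos(u) + 5.5297)*sin(u)/(2.48*cos(u)^2 + 4.57*cos(u) - 3.45)^2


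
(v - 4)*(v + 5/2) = v^2 - 3*v/2 - 10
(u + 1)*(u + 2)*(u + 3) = u^3 + 6*u^2 + 11*u + 6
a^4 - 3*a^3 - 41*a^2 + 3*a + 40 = (a - 8)*(a - 1)*(a + 1)*(a + 5)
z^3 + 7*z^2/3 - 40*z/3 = z*(z - 8/3)*(z + 5)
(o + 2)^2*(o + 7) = o^3 + 11*o^2 + 32*o + 28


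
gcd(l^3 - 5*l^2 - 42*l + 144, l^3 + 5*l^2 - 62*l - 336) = l^2 - 2*l - 48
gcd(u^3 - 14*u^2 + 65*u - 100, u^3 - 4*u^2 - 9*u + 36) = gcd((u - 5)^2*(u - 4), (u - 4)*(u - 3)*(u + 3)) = u - 4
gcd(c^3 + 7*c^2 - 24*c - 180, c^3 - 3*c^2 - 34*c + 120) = c^2 + c - 30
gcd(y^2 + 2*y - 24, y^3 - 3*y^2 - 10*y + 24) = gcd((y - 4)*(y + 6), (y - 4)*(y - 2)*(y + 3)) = y - 4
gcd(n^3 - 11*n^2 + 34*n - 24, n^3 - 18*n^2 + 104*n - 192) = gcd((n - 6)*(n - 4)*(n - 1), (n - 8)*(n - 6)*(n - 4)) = n^2 - 10*n + 24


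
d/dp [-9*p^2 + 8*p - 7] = 8 - 18*p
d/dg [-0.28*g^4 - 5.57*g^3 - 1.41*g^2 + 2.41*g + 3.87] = -1.12*g^3 - 16.71*g^2 - 2.82*g + 2.41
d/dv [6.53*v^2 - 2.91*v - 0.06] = 13.06*v - 2.91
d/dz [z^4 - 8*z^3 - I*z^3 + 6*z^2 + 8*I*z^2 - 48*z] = 4*z^3 + z^2*(-24 - 3*I) + z*(12 + 16*I) - 48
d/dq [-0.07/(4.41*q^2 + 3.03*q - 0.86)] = (0.6174*q + 0.2121)/(4.41*q^2 + 3.03*q - 0.86)^2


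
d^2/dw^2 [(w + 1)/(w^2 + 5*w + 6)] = 2*((w + 1)*(2*w + 5)^2 - 3*(w + 2)*(w^2 + 5*w + 6))/(w^2 + 5*w + 6)^3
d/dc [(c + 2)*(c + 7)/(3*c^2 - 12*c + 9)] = (-13*c^2 - 22*c + 83)/(3*(c^4 - 8*c^3 + 22*c^2 - 24*c + 9))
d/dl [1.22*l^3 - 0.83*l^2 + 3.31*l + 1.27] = 3.66*l^2 - 1.66*l + 3.31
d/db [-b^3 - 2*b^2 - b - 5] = -3*b^2 - 4*b - 1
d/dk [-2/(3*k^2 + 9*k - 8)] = 6*(2*k + 3)/(3*k^2 + 9*k - 8)^2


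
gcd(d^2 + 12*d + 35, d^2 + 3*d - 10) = d + 5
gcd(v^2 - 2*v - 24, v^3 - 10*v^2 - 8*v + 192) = v^2 - 2*v - 24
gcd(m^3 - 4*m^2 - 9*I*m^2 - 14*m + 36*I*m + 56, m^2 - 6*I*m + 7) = m - 7*I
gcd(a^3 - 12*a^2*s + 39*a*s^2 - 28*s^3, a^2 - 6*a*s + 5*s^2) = -a + s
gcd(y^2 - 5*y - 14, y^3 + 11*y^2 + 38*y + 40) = y + 2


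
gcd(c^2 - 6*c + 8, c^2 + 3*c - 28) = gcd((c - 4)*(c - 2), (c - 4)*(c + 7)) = c - 4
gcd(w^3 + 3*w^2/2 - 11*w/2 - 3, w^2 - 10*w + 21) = 1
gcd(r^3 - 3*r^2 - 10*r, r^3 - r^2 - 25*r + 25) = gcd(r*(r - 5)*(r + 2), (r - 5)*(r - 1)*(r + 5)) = r - 5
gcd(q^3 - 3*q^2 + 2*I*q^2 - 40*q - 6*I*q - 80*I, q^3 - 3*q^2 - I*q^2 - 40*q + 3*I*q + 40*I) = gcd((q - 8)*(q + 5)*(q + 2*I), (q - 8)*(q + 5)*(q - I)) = q^2 - 3*q - 40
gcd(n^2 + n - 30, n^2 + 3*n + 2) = 1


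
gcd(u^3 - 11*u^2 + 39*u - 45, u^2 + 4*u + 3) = 1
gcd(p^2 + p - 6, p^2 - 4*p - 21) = p + 3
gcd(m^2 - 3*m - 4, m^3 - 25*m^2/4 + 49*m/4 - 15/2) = 1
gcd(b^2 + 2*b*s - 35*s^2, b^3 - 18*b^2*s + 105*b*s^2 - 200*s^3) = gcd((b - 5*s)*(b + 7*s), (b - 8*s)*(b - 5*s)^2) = -b + 5*s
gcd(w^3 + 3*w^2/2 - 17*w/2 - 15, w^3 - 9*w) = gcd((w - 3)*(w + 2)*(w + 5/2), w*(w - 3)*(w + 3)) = w - 3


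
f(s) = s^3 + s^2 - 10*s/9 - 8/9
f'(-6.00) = 94.89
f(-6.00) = -174.22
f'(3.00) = 31.89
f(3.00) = 31.78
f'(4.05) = 56.20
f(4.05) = 77.44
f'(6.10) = 122.72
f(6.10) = 256.52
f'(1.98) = 14.61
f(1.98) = 8.59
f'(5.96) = 117.37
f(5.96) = 239.72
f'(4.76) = 76.38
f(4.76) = 124.33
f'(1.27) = 6.27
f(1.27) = 1.36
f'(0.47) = 0.49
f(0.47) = -1.09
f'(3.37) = 39.70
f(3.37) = 45.00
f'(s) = 3*s^2 + 2*s - 10/9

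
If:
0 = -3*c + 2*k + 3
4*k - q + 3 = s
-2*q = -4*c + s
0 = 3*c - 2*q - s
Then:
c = 0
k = -3/2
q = 3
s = -6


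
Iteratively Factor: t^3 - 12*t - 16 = (t - 4)*(t^2 + 4*t + 4) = (t - 4)*(t + 2)*(t + 2)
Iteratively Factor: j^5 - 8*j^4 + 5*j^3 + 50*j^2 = (j)*(j^4 - 8*j^3 + 5*j^2 + 50*j) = j*(j + 2)*(j^3 - 10*j^2 + 25*j) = j*(j - 5)*(j + 2)*(j^2 - 5*j) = j^2*(j - 5)*(j + 2)*(j - 5)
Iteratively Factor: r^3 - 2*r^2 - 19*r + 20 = (r + 4)*(r^2 - 6*r + 5) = (r - 5)*(r + 4)*(r - 1)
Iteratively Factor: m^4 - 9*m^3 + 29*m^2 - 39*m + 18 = (m - 2)*(m^3 - 7*m^2 + 15*m - 9) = (m - 3)*(m - 2)*(m^2 - 4*m + 3) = (m - 3)*(m - 2)*(m - 1)*(m - 3)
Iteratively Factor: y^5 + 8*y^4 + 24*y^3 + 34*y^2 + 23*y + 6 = (y + 2)*(y^4 + 6*y^3 + 12*y^2 + 10*y + 3) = (y + 1)*(y + 2)*(y^3 + 5*y^2 + 7*y + 3) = (y + 1)*(y + 2)*(y + 3)*(y^2 + 2*y + 1) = (y + 1)^2*(y + 2)*(y + 3)*(y + 1)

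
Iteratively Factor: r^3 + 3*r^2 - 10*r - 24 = (r + 4)*(r^2 - r - 6) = (r + 2)*(r + 4)*(r - 3)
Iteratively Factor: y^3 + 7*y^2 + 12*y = (y + 4)*(y^2 + 3*y) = y*(y + 4)*(y + 3)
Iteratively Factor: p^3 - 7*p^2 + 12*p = (p - 3)*(p^2 - 4*p) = p*(p - 3)*(p - 4)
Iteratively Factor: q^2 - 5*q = (q - 5)*(q)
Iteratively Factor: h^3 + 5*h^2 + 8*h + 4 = (h + 1)*(h^2 + 4*h + 4) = (h + 1)*(h + 2)*(h + 2)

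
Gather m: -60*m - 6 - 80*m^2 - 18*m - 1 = -80*m^2 - 78*m - 7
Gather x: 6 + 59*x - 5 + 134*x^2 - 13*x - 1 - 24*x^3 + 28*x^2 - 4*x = -24*x^3 + 162*x^2 + 42*x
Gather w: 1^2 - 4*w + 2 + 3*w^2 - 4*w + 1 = 3*w^2 - 8*w + 4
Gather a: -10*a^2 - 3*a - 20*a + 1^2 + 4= -10*a^2 - 23*a + 5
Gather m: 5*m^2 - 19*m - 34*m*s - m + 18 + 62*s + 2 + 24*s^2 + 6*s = 5*m^2 + m*(-34*s - 20) + 24*s^2 + 68*s + 20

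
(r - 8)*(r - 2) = r^2 - 10*r + 16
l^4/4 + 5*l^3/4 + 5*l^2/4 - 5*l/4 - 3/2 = (l/4 + 1/2)*(l - 1)*(l + 1)*(l + 3)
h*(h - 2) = h^2 - 2*h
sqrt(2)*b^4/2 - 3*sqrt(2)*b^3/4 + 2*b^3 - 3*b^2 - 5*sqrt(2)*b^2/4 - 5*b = b*(b - 5/2)*(b + 2*sqrt(2))*(sqrt(2)*b/2 + sqrt(2)/2)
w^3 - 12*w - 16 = (w - 4)*(w + 2)^2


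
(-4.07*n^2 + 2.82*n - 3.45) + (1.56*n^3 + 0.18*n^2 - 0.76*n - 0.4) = 1.56*n^3 - 3.89*n^2 + 2.06*n - 3.85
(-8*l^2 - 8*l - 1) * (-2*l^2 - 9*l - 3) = 16*l^4 + 88*l^3 + 98*l^2 + 33*l + 3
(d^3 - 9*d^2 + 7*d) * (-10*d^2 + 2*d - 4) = -10*d^5 + 92*d^4 - 92*d^3 + 50*d^2 - 28*d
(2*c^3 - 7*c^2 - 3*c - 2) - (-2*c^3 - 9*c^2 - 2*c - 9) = 4*c^3 + 2*c^2 - c + 7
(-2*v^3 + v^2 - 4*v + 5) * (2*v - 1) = -4*v^4 + 4*v^3 - 9*v^2 + 14*v - 5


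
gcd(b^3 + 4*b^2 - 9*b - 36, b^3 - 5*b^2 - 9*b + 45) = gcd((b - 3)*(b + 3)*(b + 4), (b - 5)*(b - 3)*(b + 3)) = b^2 - 9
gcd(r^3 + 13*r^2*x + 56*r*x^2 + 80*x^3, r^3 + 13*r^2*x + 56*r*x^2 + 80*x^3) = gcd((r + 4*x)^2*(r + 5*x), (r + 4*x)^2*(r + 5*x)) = r^3 + 13*r^2*x + 56*r*x^2 + 80*x^3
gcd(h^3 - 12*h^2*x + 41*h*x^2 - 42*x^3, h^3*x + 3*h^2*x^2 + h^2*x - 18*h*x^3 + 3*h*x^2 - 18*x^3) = -h + 3*x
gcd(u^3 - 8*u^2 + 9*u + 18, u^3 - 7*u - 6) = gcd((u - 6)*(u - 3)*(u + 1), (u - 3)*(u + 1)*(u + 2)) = u^2 - 2*u - 3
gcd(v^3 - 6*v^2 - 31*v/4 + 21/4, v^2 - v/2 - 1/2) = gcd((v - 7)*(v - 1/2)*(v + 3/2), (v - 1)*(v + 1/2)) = 1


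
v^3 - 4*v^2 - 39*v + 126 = (v - 7)*(v - 3)*(v + 6)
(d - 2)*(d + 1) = d^2 - d - 2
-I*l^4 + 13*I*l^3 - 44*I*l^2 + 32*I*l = l*(l - 8)*(l - 4)*(-I*l + I)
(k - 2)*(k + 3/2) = k^2 - k/2 - 3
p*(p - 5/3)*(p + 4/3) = p^3 - p^2/3 - 20*p/9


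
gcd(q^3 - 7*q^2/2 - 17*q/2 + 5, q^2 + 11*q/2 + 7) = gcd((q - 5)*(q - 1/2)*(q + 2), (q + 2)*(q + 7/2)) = q + 2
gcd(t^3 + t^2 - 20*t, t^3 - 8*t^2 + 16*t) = t^2 - 4*t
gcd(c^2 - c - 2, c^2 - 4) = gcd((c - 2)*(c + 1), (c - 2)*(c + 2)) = c - 2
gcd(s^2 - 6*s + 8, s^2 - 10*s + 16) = s - 2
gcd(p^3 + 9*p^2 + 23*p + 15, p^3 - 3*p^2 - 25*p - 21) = p^2 + 4*p + 3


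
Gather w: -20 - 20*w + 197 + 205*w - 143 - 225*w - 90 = -40*w - 56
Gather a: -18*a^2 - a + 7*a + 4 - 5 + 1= -18*a^2 + 6*a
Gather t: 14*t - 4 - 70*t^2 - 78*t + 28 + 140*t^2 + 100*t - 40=70*t^2 + 36*t - 16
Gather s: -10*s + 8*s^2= 8*s^2 - 10*s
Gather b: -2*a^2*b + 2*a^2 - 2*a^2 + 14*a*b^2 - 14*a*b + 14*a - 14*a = 14*a*b^2 + b*(-2*a^2 - 14*a)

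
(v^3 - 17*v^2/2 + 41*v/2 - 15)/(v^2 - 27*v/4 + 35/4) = 2*(2*v^2 - 7*v + 6)/(4*v - 7)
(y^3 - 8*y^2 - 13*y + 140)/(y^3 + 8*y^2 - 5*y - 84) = (y^2 - 12*y + 35)/(y^2 + 4*y - 21)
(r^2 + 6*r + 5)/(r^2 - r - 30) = (r + 1)/(r - 6)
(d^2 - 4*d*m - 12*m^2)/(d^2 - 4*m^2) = (d - 6*m)/(d - 2*m)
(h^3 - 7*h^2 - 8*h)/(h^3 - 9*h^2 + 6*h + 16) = h/(h - 2)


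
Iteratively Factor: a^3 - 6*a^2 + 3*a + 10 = (a + 1)*(a^2 - 7*a + 10) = (a - 2)*(a + 1)*(a - 5)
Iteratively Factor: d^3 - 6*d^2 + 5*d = (d)*(d^2 - 6*d + 5) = d*(d - 1)*(d - 5)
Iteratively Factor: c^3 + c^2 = (c + 1)*(c^2) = c*(c + 1)*(c)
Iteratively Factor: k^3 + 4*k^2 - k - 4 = (k + 4)*(k^2 - 1) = (k + 1)*(k + 4)*(k - 1)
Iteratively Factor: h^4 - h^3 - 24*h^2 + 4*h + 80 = (h - 2)*(h^3 + h^2 - 22*h - 40) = (h - 2)*(h + 2)*(h^2 - h - 20) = (h - 2)*(h + 2)*(h + 4)*(h - 5)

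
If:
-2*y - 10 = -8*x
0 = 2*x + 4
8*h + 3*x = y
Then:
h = -7/8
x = -2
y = -13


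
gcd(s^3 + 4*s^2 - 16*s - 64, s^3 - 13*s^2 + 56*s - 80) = s - 4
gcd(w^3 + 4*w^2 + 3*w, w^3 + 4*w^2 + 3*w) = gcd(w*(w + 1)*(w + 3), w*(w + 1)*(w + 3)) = w^3 + 4*w^2 + 3*w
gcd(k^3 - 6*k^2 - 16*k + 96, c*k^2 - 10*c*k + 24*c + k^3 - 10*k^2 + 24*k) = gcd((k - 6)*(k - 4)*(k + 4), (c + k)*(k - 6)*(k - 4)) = k^2 - 10*k + 24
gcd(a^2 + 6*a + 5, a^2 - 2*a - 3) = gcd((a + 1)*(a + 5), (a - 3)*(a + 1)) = a + 1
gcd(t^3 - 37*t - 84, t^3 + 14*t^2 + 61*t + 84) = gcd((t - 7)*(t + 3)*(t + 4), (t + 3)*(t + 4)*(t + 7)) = t^2 + 7*t + 12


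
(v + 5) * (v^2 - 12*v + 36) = v^3 - 7*v^2 - 24*v + 180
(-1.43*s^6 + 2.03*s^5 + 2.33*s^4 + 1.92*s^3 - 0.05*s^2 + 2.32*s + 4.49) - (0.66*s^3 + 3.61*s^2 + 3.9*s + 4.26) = -1.43*s^6 + 2.03*s^5 + 2.33*s^4 + 1.26*s^3 - 3.66*s^2 - 1.58*s + 0.23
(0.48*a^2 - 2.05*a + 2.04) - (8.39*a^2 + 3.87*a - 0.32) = -7.91*a^2 - 5.92*a + 2.36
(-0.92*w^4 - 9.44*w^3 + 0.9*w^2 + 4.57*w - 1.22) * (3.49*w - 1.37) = -3.2108*w^5 - 31.6852*w^4 + 16.0738*w^3 + 14.7163*w^2 - 10.5187*w + 1.6714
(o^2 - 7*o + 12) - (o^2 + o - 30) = 42 - 8*o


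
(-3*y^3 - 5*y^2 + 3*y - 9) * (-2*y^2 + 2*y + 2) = 6*y^5 + 4*y^4 - 22*y^3 + 14*y^2 - 12*y - 18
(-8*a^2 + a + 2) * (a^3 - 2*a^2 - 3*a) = -8*a^5 + 17*a^4 + 24*a^3 - 7*a^2 - 6*a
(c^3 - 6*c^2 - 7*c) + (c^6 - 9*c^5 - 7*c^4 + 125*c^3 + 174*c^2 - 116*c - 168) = c^6 - 9*c^5 - 7*c^4 + 126*c^3 + 168*c^2 - 123*c - 168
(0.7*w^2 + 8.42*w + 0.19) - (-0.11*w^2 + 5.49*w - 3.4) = 0.81*w^2 + 2.93*w + 3.59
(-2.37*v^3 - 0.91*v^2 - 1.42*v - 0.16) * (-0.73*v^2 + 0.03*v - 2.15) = 1.7301*v^5 + 0.5932*v^4 + 6.1048*v^3 + 2.0307*v^2 + 3.0482*v + 0.344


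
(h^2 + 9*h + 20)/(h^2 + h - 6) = (h^2 + 9*h + 20)/(h^2 + h - 6)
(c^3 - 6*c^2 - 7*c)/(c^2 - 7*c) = c + 1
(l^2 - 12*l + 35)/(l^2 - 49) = (l - 5)/(l + 7)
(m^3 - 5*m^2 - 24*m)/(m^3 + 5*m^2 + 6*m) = (m - 8)/(m + 2)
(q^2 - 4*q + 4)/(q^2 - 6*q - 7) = (-q^2 + 4*q - 4)/(-q^2 + 6*q + 7)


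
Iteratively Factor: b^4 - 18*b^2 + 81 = (b + 3)*(b^3 - 3*b^2 - 9*b + 27) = (b - 3)*(b + 3)*(b^2 - 9) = (b - 3)*(b + 3)^2*(b - 3)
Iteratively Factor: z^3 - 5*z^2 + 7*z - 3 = (z - 1)*(z^2 - 4*z + 3) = (z - 1)^2*(z - 3)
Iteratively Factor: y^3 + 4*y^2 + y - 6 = (y - 1)*(y^2 + 5*y + 6) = (y - 1)*(y + 3)*(y + 2)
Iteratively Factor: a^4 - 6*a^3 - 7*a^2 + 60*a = (a - 4)*(a^3 - 2*a^2 - 15*a) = a*(a - 4)*(a^2 - 2*a - 15) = a*(a - 4)*(a + 3)*(a - 5)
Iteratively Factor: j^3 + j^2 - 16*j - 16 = (j - 4)*(j^2 + 5*j + 4) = (j - 4)*(j + 4)*(j + 1)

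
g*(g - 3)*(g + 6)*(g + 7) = g^4 + 10*g^3 + 3*g^2 - 126*g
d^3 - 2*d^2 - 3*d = d*(d - 3)*(d + 1)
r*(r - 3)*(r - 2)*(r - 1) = r^4 - 6*r^3 + 11*r^2 - 6*r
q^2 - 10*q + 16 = (q - 8)*(q - 2)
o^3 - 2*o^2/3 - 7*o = o*(o - 3)*(o + 7/3)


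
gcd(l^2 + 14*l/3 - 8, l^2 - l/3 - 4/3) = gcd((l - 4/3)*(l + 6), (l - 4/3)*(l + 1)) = l - 4/3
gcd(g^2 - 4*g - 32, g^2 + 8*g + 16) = g + 4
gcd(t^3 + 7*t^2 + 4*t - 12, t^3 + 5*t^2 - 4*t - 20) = t + 2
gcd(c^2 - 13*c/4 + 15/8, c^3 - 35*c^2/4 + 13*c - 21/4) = c - 3/4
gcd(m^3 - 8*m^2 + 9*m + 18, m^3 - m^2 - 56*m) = 1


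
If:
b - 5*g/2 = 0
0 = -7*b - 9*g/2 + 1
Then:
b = 5/44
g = 1/22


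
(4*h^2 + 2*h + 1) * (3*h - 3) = 12*h^3 - 6*h^2 - 3*h - 3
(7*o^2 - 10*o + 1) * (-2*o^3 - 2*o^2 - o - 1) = -14*o^5 + 6*o^4 + 11*o^3 + o^2 + 9*o - 1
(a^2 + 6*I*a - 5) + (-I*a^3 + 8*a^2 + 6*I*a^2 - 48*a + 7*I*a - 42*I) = -I*a^3 + 9*a^2 + 6*I*a^2 - 48*a + 13*I*a - 5 - 42*I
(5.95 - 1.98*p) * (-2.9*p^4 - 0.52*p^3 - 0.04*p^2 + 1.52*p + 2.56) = 5.742*p^5 - 16.2254*p^4 - 3.0148*p^3 - 3.2476*p^2 + 3.9752*p + 15.232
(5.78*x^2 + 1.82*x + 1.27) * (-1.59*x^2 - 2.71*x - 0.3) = -9.1902*x^4 - 18.5576*x^3 - 8.6855*x^2 - 3.9877*x - 0.381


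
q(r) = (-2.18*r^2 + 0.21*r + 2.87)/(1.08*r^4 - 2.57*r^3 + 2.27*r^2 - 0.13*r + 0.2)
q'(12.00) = 0.00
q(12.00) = -0.02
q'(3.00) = 0.33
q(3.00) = -0.42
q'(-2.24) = -0.03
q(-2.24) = -0.13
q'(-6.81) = -0.01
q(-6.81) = -0.03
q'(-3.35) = -0.03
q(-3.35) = -0.09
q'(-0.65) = 4.39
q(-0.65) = 0.85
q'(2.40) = 0.59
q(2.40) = -0.69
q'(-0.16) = 38.52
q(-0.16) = 9.58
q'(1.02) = -6.01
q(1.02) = 0.94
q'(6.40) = 0.03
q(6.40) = -0.07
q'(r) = (0.21 - 4.36*r)/(1.08*r^4 - 2.57*r^3 + 2.27*r^2 - 0.13*r + 0.2) + (-2.18*r^2 + 0.21*r + 2.87)*(-4.32*r^3 + 7.71*r^2 - 4.54*r + 0.13)/(1.08*r^4 - 2.57*r^3 + 2.27*r^2 - 0.13*r + 0.2)^2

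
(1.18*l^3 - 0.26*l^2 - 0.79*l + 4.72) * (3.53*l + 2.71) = 4.1654*l^4 + 2.28*l^3 - 3.4933*l^2 + 14.5207*l + 12.7912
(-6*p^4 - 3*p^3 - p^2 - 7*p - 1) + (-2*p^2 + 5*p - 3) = -6*p^4 - 3*p^3 - 3*p^2 - 2*p - 4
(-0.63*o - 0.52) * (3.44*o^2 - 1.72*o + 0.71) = -2.1672*o^3 - 0.7052*o^2 + 0.4471*o - 0.3692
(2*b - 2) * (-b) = -2*b^2 + 2*b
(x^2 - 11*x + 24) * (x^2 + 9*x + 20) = x^4 - 2*x^3 - 55*x^2 - 4*x + 480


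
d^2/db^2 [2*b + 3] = 0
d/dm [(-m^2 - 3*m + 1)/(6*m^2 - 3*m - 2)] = (21*m^2 - 8*m + 9)/(36*m^4 - 36*m^3 - 15*m^2 + 12*m + 4)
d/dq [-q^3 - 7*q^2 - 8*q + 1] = -3*q^2 - 14*q - 8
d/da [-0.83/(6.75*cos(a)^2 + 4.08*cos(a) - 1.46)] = -(11.205*cos(a) + 3.3864)*sin(a)/(6.75*cos(a)^2 + 4.08*cos(a) - 1.46)^2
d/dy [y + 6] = 1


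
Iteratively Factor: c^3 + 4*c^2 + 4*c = (c + 2)*(c^2 + 2*c) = c*(c + 2)*(c + 2)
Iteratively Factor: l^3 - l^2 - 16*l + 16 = (l - 1)*(l^2 - 16) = (l - 1)*(l + 4)*(l - 4)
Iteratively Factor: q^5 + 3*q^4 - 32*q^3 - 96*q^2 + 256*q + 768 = (q - 4)*(q^4 + 7*q^3 - 4*q^2 - 112*q - 192) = (q - 4)*(q + 3)*(q^3 + 4*q^2 - 16*q - 64) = (q - 4)*(q + 3)*(q + 4)*(q^2 - 16) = (q - 4)*(q + 3)*(q + 4)^2*(q - 4)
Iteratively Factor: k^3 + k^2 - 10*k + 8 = (k + 4)*(k^2 - 3*k + 2) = (k - 1)*(k + 4)*(k - 2)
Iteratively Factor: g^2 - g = (g - 1)*(g)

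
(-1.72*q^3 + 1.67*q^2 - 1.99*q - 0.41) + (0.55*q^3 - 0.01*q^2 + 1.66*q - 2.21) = -1.17*q^3 + 1.66*q^2 - 0.33*q - 2.62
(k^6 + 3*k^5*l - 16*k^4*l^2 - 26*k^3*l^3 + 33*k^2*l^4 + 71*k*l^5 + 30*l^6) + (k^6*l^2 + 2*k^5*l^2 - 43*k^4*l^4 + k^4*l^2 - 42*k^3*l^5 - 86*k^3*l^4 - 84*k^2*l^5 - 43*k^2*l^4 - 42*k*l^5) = k^6*l^2 + k^6 + 2*k^5*l^2 + 3*k^5*l - 43*k^4*l^4 - 15*k^4*l^2 - 42*k^3*l^5 - 86*k^3*l^4 - 26*k^3*l^3 - 84*k^2*l^5 - 10*k^2*l^4 + 29*k*l^5 + 30*l^6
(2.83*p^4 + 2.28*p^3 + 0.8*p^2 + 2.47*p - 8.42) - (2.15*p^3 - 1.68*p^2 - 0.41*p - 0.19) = 2.83*p^4 + 0.13*p^3 + 2.48*p^2 + 2.88*p - 8.23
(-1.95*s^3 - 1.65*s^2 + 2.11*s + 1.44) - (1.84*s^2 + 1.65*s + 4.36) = -1.95*s^3 - 3.49*s^2 + 0.46*s - 2.92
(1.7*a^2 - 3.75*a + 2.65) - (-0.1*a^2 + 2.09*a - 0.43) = 1.8*a^2 - 5.84*a + 3.08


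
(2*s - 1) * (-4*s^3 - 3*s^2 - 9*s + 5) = -8*s^4 - 2*s^3 - 15*s^2 + 19*s - 5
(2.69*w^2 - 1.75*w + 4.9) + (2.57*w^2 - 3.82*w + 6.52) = 5.26*w^2 - 5.57*w + 11.42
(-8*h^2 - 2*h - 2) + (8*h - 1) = -8*h^2 + 6*h - 3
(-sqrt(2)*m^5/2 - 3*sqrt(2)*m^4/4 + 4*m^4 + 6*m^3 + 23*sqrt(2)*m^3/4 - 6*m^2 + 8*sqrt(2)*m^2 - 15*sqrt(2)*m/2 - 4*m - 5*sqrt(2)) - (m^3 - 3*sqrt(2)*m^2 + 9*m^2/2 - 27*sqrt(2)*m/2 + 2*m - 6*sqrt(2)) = -sqrt(2)*m^5/2 - 3*sqrt(2)*m^4/4 + 4*m^4 + 5*m^3 + 23*sqrt(2)*m^3/4 - 21*m^2/2 + 11*sqrt(2)*m^2 - 6*m + 6*sqrt(2)*m + sqrt(2)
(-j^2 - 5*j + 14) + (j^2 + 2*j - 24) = -3*j - 10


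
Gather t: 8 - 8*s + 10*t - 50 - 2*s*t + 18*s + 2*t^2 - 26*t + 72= 10*s + 2*t^2 + t*(-2*s - 16) + 30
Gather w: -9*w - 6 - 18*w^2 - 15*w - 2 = -18*w^2 - 24*w - 8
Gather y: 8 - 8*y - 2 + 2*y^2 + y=2*y^2 - 7*y + 6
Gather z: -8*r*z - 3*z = z*(-8*r - 3)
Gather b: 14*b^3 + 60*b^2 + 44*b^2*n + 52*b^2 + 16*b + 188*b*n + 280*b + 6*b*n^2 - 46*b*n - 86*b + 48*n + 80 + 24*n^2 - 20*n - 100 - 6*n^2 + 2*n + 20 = 14*b^3 + b^2*(44*n + 112) + b*(6*n^2 + 142*n + 210) + 18*n^2 + 30*n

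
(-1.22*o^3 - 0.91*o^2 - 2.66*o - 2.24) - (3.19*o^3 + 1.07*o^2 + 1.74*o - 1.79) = -4.41*o^3 - 1.98*o^2 - 4.4*o - 0.45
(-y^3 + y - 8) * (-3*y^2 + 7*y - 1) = 3*y^5 - 7*y^4 - 2*y^3 + 31*y^2 - 57*y + 8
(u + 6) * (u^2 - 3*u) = u^3 + 3*u^2 - 18*u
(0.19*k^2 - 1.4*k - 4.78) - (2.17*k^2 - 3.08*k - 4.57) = -1.98*k^2 + 1.68*k - 0.21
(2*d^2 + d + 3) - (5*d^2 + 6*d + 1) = -3*d^2 - 5*d + 2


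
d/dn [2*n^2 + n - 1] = 4*n + 1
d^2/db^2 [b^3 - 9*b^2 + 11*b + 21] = 6*b - 18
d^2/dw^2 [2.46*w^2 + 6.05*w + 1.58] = 4.92000000000000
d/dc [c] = 1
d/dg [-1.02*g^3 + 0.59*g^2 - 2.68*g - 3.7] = -3.06*g^2 + 1.18*g - 2.68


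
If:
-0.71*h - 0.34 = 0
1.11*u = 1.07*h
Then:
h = -0.48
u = -0.46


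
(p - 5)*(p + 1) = p^2 - 4*p - 5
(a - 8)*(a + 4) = a^2 - 4*a - 32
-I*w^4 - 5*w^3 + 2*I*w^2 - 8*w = w*(w - 4*I)*(w - 2*I)*(-I*w + 1)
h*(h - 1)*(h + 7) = h^3 + 6*h^2 - 7*h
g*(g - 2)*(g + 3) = g^3 + g^2 - 6*g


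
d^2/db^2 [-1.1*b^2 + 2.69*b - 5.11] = -2.20000000000000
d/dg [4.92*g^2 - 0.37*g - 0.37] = 9.84*g - 0.37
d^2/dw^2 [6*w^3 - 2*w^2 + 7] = 36*w - 4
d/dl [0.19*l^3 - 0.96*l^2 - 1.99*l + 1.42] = 0.57*l^2 - 1.92*l - 1.99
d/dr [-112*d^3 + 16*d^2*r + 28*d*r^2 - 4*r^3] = 16*d^2 + 56*d*r - 12*r^2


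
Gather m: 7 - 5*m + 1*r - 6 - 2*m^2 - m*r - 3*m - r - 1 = -2*m^2 + m*(-r - 8)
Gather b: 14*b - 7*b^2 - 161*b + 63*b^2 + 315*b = 56*b^2 + 168*b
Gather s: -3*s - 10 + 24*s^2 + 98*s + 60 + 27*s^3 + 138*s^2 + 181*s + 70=27*s^3 + 162*s^2 + 276*s + 120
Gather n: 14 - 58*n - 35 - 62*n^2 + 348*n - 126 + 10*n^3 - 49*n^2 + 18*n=10*n^3 - 111*n^2 + 308*n - 147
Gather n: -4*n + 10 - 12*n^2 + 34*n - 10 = -12*n^2 + 30*n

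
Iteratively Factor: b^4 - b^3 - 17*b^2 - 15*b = (b + 1)*(b^3 - 2*b^2 - 15*b) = (b + 1)*(b + 3)*(b^2 - 5*b) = b*(b + 1)*(b + 3)*(b - 5)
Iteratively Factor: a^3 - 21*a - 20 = (a + 1)*(a^2 - a - 20) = (a - 5)*(a + 1)*(a + 4)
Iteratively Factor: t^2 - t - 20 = (t - 5)*(t + 4)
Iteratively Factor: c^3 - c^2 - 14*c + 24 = (c - 3)*(c^2 + 2*c - 8) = (c - 3)*(c + 4)*(c - 2)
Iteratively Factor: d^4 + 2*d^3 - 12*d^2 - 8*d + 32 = (d + 2)*(d^3 - 12*d + 16) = (d - 2)*(d + 2)*(d^2 + 2*d - 8) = (d - 2)^2*(d + 2)*(d + 4)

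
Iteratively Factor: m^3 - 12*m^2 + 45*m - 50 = (m - 5)*(m^2 - 7*m + 10) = (m - 5)*(m - 2)*(m - 5)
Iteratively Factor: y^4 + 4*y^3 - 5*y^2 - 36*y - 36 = (y + 2)*(y^3 + 2*y^2 - 9*y - 18) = (y + 2)^2*(y^2 - 9) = (y - 3)*(y + 2)^2*(y + 3)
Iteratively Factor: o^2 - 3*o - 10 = (o - 5)*(o + 2)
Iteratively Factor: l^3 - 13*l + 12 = (l - 1)*(l^2 + l - 12) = (l - 3)*(l - 1)*(l + 4)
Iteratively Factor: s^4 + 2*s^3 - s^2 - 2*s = (s)*(s^3 + 2*s^2 - s - 2) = s*(s + 1)*(s^2 + s - 2) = s*(s - 1)*(s + 1)*(s + 2)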